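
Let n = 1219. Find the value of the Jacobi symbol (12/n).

-1

Pull out 2^2: since 1219 ≡ 3 (mod 8), (2/1219) = -1, so (2/1219)^2 = +1.
Reciprocity: 3 ≡ 3 and 1219 ≡ 3 (mod 4), so (3/1219) = −(1219/3).
Reduce top mod 3: now compute (1/3).
Reached (1/3) = 1. Collecting the sign flips along the way, the symbol is -1.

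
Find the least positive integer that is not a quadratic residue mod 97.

(2/97) = +1, so 2 is a residue.
(3/97) = +1, so 3 is a residue.
(4/97) = +1, so 4 is a residue.
(5/97) = −1, so 5 is the smallest positive non-residue mod 97.

5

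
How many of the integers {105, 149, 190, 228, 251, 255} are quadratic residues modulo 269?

(105/269) = +1 → QR.
(149/269) = +1 → QR.
(190/269) = +1 → QR.
(228/269) = +1 → QR.
(251/269) = -1 → non-residue.
(255/269) = +1 → QR.
Total quadratic residues among the 6: 5.

5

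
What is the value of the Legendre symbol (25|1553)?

1

Reciprocity: 25 ≡ 1 and 1553 ≡ 1 (mod 4), so (25/1553) = +(1553/25).
Reduce top mod 25: now compute (3/25).
Reciprocity: 3 ≡ 3 and 25 ≡ 1 (mod 4), so (3/25) = +(25/3).
Reduce top mod 3: now compute (1/3).
Reached (1/3) = 1. Collecting the sign flips along the way, the symbol is +1.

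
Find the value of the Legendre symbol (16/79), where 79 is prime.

1

Euler's criterion: (16/79) ≡ 16^39 (mod 79).
16^2 ≡ 19 (mod 79)
16^4 ≡ 45 (mod 79)
16^8 ≡ 50 (mod 79)
16^16 ≡ 51 (mod 79)
16^32 ≡ 73 (mod 79)
16^39 = 16^(32+4+2+1) ≡ 1 (mod 79).
Result is 1, so (16/79) = 1.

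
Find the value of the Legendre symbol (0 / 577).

0

Top reduces to 0: gcd > 1, so the symbol is 0.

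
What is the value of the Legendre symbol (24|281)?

-1

Euler's criterion: (24/281) ≡ 24^140 (mod 281).
24^2 ≡ 14 (mod 281)
24^4 ≡ 196 (mod 281)
24^8 ≡ 200 (mod 281)
24^16 ≡ 98 (mod 281)
24^32 ≡ 50 (mod 281)
24^64 ≡ 252 (mod 281)
24^128 ≡ 279 (mod 281)
24^140 = 24^(128+8+4) ≡ 280 (mod 281).
Result is 280 ≡ −1, so (24/281) = −1.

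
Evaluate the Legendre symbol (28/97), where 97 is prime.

Pull out 2^2: since 97 ≡ 1 (mod 8), (2/97) = +1, so (2/97)^2 = +1.
Reciprocity: 7 ≡ 3 and 97 ≡ 1 (mod 4), so (7/97) = +(97/7).
Reduce top mod 7: now compute (6/7).
Pull out 2: since 7 ≡ 7 (mod 8), (2/7) = +1.
Reciprocity: 3 ≡ 3 and 7 ≡ 3 (mod 4), so (3/7) = −(7/3).
Reduce top mod 3: now compute (1/3).
Reached (1/3) = 1. Collecting the sign flips along the way, the symbol is -1.

-1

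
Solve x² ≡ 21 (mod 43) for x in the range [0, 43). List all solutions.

Since 43 ≡ 3 (mod 4), a square root of 21 is 21^((43+1)/4) = 21^11 mod 43.
Repeated squaring: 21^2≡11, 21^4≡35, 21^8≡21 (mod 43).
21^11 = 21^(8+2+1) ≡ 35 (mod 43).
Check: 35² = 1225 ≡ 21 (mod 43). The two roots are 8 and 35.

8, 35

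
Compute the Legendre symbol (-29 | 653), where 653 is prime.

-1

First reduce: -29 ≡ 624 (mod 653).
Pull out 2^4: since 653 ≡ 5 (mod 8), (2/653) = -1, so (2/653)^4 = +1.
Reciprocity: 39 ≡ 3 and 653 ≡ 1 (mod 4), so (39/653) = +(653/39).
Reduce top mod 39: now compute (29/39).
Reciprocity: 29 ≡ 1 and 39 ≡ 3 (mod 4), so (29/39) = +(39/29).
Reduce top mod 29: now compute (10/29).
Pull out 2: since 29 ≡ 5 (mod 8), (2/29) = -1.
Reciprocity: 5 ≡ 1 and 29 ≡ 1 (mod 4), so (5/29) = +(29/5).
Reduce top mod 5: now compute (4/5).
Pull out 2^2: since 5 ≡ 5 (mod 8), (2/5) = -1, so (2/5)^2 = +1.
Reached (1/5) = 1. Collecting the sign flips along the way, the symbol is -1.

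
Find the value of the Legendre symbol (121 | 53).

1

Euler's criterion: (121/53) ≡ 15^26 (mod 53).
15^2 ≡ 13 (mod 53)
15^4 ≡ 10 (mod 53)
15^8 ≡ 47 (mod 53)
15^16 ≡ 36 (mod 53)
15^26 = 15^(16+8+2) ≡ 1 (mod 53).
Result is 1, so (121/53) = 1.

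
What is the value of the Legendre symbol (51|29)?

First reduce: 51 ≡ 22 (mod 29).
Pull out 2: since 29 ≡ 5 (mod 8), (2/29) = -1.
Reciprocity: 11 ≡ 3 and 29 ≡ 1 (mod 4), so (11/29) = +(29/11).
Reduce top mod 11: now compute (7/11).
Reciprocity: 7 ≡ 3 and 11 ≡ 3 (mod 4), so (7/11) = −(11/7).
Reduce top mod 7: now compute (4/7).
Pull out 2^2: since 7 ≡ 7 (mod 8), (2/7) = +1, so (2/7)^2 = +1.
Reached (1/7) = 1. Collecting the sign flips along the way, the symbol is +1.

1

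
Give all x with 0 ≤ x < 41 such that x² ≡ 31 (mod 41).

20, 21

41 ≡ 1 (mod 4), so we find a root by search.
Trying successive values, 20² = 400 ≡ 31 (mod 41). The other root is 41 − 20 = 21.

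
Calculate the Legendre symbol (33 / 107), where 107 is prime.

1

Reciprocity: 33 ≡ 1 and 107 ≡ 3 (mod 4), so (33/107) = +(107/33).
Reduce top mod 33: now compute (8/33).
Pull out 2^3: since 33 ≡ 1 (mod 8), (2/33) = +1, so (2/33)^3 = +1.
Reached (1/33) = 1. Collecting the sign flips along the way, the symbol is +1.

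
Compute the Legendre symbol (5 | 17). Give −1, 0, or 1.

Reciprocity: 5 ≡ 1 and 17 ≡ 1 (mod 4), so (5/17) = +(17/5).
Reduce top mod 5: now compute (2/5).
Pull out 2: since 5 ≡ 5 (mod 8), (2/5) = -1.
Reached (1/5) = 1. Collecting the sign flips along the way, the symbol is -1.

-1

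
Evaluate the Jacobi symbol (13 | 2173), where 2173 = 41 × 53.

-1

Reciprocity: 13 ≡ 1 and 2173 ≡ 1 (mod 4), so (13/2173) = +(2173/13).
Reduce top mod 13: now compute (2/13).
Pull out 2: since 13 ≡ 5 (mod 8), (2/13) = -1.
Reached (1/13) = 1. Collecting the sign flips along the way, the symbol is -1.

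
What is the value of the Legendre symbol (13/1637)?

1

Reciprocity: 13 ≡ 1 and 1637 ≡ 1 (mod 4), so (13/1637) = +(1637/13).
Reduce top mod 13: now compute (12/13).
Pull out 2^2: since 13 ≡ 5 (mod 8), (2/13) = -1, so (2/13)^2 = +1.
Reciprocity: 3 ≡ 3 and 13 ≡ 1 (mod 4), so (3/13) = +(13/3).
Reduce top mod 3: now compute (1/3).
Reached (1/3) = 1. Collecting the sign flips along the way, the symbol is +1.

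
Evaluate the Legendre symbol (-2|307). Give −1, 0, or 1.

1

First reduce: -2 ≡ 305 (mod 307).
Reciprocity: 305 ≡ 1 and 307 ≡ 3 (mod 4), so (305/307) = +(307/305).
Reduce top mod 305: now compute (2/305).
Pull out 2: since 305 ≡ 1 (mod 8), (2/305) = +1.
Reached (1/305) = 1. Collecting the sign flips along the way, the symbol is +1.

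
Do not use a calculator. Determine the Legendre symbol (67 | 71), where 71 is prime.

-1

Reciprocity: 67 ≡ 3 and 71 ≡ 3 (mod 4), so (67/71) = −(71/67).
Reduce top mod 67: now compute (4/67).
Pull out 2^2: since 67 ≡ 3 (mod 8), (2/67) = -1, so (2/67)^2 = +1.
Reached (1/67) = 1. Collecting the sign flips along the way, the symbol is -1.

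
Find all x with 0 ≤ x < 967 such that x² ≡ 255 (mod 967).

Since 967 ≡ 3 (mod 4), a square root of 255 is 255^((967+1)/4) = 255^242 mod 967.
Repeated squaring: 255^2≡236, 255^4≡577, 255^8≡281, 255^16≡634, 255^32≡651, 255^64≡255, 255^128≡236 (mod 967).
255^242 = 255^(128+64+32+16+2) ≡ 651 (mod 967).
Check: 651² = 423801 ≡ 255 (mod 967). The two roots are 316 and 651.

316, 651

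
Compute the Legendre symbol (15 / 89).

Reciprocity: 15 ≡ 3 and 89 ≡ 1 (mod 4), so (15/89) = +(89/15).
Reduce top mod 15: now compute (14/15).
Pull out 2: since 15 ≡ 7 (mod 8), (2/15) = +1.
Reciprocity: 7 ≡ 3 and 15 ≡ 3 (mod 4), so (7/15) = −(15/7).
Reduce top mod 7: now compute (1/7).
Reached (1/7) = 1. Collecting the sign flips along the way, the symbol is -1.

-1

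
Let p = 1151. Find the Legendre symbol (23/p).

Euler's criterion: (23/1151) ≡ 23^575 (mod 1151).
23^2 ≡ 529 (mod 1151)
23^4 ≡ 148 (mod 1151)
23^8 ≡ 35 (mod 1151)
23^16 ≡ 74 (mod 1151)
23^32 ≡ 872 (mod 1151)
23^64 ≡ 724 (mod 1151)
23^128 ≡ 471 (mod 1151)
23^256 ≡ 849 (mod 1151)
23^512 ≡ 275 (mod 1151)
23^575 = 23^(512+32+16+8+4+2+1) ≡ 1150 (mod 1151).
Result is 1150 ≡ −1, so (23/1151) = −1.

-1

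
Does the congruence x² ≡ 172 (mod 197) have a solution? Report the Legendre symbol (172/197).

Pull out 2^2: since 197 ≡ 5 (mod 8), (2/197) = -1, so (2/197)^2 = +1.
Reciprocity: 43 ≡ 3 and 197 ≡ 1 (mod 4), so (43/197) = +(197/43).
Reduce top mod 43: now compute (25/43).
Reciprocity: 25 ≡ 1 and 43 ≡ 3 (mod 4), so (25/43) = +(43/25).
Reduce top mod 25: now compute (18/25).
Pull out 2: since 25 ≡ 1 (mod 8), (2/25) = +1.
Reciprocity: 9 ≡ 1 and 25 ≡ 1 (mod 4), so (9/25) = +(25/9).
Reduce top mod 9: now compute (7/9).
Reciprocity: 7 ≡ 3 and 9 ≡ 1 (mod 4), so (7/9) = +(9/7).
Reduce top mod 7: now compute (2/7).
Pull out 2: since 7 ≡ 7 (mod 8), (2/7) = +1.
Reached (1/7) = 1. Collecting the sign flips along the way, the symbol is +1.

1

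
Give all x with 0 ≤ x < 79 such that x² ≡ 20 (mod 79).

Since 79 ≡ 3 (mod 4), a square root of 20 is 20^((79+1)/4) = 20^20 mod 79.
Repeated squaring: 20^2≡5, 20^4≡25, 20^8≡72, 20^16≡49 (mod 79).
20^20 = 20^(16+4) ≡ 40 (mod 79).
Check: 40² = 1600 ≡ 20 (mod 79). The two roots are 39 and 40.

39, 40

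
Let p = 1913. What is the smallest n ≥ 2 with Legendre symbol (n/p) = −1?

3

(2/1913) = +1, so 2 is a residue.
(3/1913) = −1, so 3 is the smallest positive non-residue mod 1913.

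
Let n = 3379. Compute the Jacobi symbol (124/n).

0

Pull out 2^2: since 3379 ≡ 3 (mod 8), (2/3379) = -1, so (2/3379)^2 = +1.
Reciprocity: 31 ≡ 3 and 3379 ≡ 3 (mod 4), so (31/3379) = −(3379/31).
Reduce top mod 31: now compute (0/31).
Top reduces to 0: gcd > 1, so the symbol is 0.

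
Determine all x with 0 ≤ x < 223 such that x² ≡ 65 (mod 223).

43, 180

Since 223 ≡ 3 (mod 4), a square root of 65 is 65^((223+1)/4) = 65^56 mod 223.
Repeated squaring: 65^2≡211, 65^4≡144, 65^8≡220, 65^16≡9, 65^32≡81 (mod 223).
65^56 = 65^(32+16+8) ≡ 43 (mod 223).
Check: 43² = 1849 ≡ 65 (mod 223). The two roots are 43 and 180.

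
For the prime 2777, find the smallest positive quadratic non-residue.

3

(2/2777) = +1, so 2 is a residue.
(3/2777) = −1, so 3 is the smallest positive non-residue mod 2777.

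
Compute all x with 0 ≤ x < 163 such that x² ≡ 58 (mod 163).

59, 104

Since 163 ≡ 3 (mod 4), a square root of 58 is 58^((163+1)/4) = 58^41 mod 163.
Repeated squaring: 58^2≡104, 58^4≡58, 58^8≡104, 58^16≡58, 58^32≡104 (mod 163).
58^41 = 58^(32+8+1) ≡ 104 (mod 163).
Check: 104² = 10816 ≡ 58 (mod 163). The two roots are 59 and 104.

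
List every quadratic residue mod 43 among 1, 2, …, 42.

Square k = 1,…,21 (k and 43−k give the same square):
1²=1, 2²=4, 3²=9, 4²=16, 5²=25, 6²=36, 7²≡6, 8²≡21, 9²≡38, 10²≡14, 11²≡35, 12²≡15, 13²≡40, 14²≡24, 15²≡10, 16²≡41, 17²≡31, 18²≡23, 19²≡17, 20²≡13, 21²≡11 (mod 43).
So the quadratic residues mod 43 are {1, 4, 6, 9, 10, 11, 13, 14, 15, 16, 17, 21, 23, 24, 25, 31, 35, 36, 38, 40, 41}.

1 4 6 9 10 11 13 14 15 16 17 21 23 24 25 31 35 36 38 40 41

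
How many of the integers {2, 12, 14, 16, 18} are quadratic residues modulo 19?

(2/19) = -1 → non-residue.
(12/19) = -1 → non-residue.
(14/19) = -1 → non-residue.
(16/19) = +1 → QR.
(18/19) = -1 → non-residue.
Total quadratic residues among the 5: 1.

1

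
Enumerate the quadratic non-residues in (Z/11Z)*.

2,6,7,8,10

Square k = 1,…,5 (k and 11−k give the same square):
1²=1, 2²=4, 3²=9, 4²≡5, 5²≡3 (mod 11).
The residues are {1, 3, 4, 5, 9}; the non-residues are the remaining 5 nonzero classes.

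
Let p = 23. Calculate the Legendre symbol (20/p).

Pull out 2^2: since 23 ≡ 7 (mod 8), (2/23) = +1, so (2/23)^2 = +1.
Reciprocity: 5 ≡ 1 and 23 ≡ 3 (mod 4), so (5/23) = +(23/5).
Reduce top mod 5: now compute (3/5).
Reciprocity: 3 ≡ 3 and 5 ≡ 1 (mod 4), so (3/5) = +(5/3).
Reduce top mod 3: now compute (2/3).
Pull out 2: since 3 ≡ 3 (mod 8), (2/3) = -1.
Reached (1/3) = 1. Collecting the sign flips along the way, the symbol is -1.

-1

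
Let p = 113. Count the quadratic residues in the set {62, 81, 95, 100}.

4

(62/113) = +1 → QR.
(81/113) = +1 → QR.
(95/113) = +1 → QR.
(100/113) = +1 → QR.
Total quadratic residues among the 4: 4.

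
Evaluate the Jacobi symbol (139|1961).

Reciprocity: 139 ≡ 3 and 1961 ≡ 1 (mod 4), so (139/1961) = +(1961/139).
Reduce top mod 139: now compute (15/139).
Reciprocity: 15 ≡ 3 and 139 ≡ 3 (mod 4), so (15/139) = −(139/15).
Reduce top mod 15: now compute (4/15).
Pull out 2^2: since 15 ≡ 7 (mod 8), (2/15) = +1, so (2/15)^2 = +1.
Reached (1/15) = 1. Collecting the sign flips along the way, the symbol is -1.

-1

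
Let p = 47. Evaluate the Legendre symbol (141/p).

0

First reduce: 141 ≡ 0 (mod 47).
Top reduces to 0: gcd > 1, so the symbol is 0.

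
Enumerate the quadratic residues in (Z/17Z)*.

Square k = 1,…,8 (k and 17−k give the same square):
1²=1, 2²=4, 3²=9, 4²=16, 5²≡8, 6²≡2, 7²≡15, 8²≡13 (mod 17).
So the quadratic residues mod 17 are {1, 2, 4, 8, 9, 13, 15, 16}.

1,2,4,8,9,13,15,16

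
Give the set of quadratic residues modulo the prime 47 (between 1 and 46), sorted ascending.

1, 2, 3, 4, 6, 7, 8, 9, 12, 14, 16, 17, 18, 21, 24, 25, 27, 28, 32, 34, 36, 37, 42

Square k = 1,…,23 (k and 47−k give the same square):
1²=1, 2²=4, 3²=9, 4²=16, 5²=25, 6²=36, 7²≡2, 8²≡17, 9²≡34, 10²≡6, 11²≡27, 12²≡3, 13²≡28, 14²≡8, 15²≡37, 16²≡21, 17²≡7, 18²≡42, 19²≡32, 20²≡24, 21²≡18, 22²≡14, 23²≡12 (mod 47).
So the quadratic residues mod 47 are {1, 2, 3, 4, 6, 7, 8, 9, 12, 14, 16, 17, 18, 21, 24, 25, 27, 28, 32, 34, 36, 37, 42}.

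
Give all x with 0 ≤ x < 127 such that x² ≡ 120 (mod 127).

45, 82

Since 127 ≡ 3 (mod 4), a square root of 120 is 120^((127+1)/4) = 120^32 mod 127.
Repeated squaring: 120^2≡49, 120^4≡115, 120^8≡17, 120^16≡35, 120^32≡82 (mod 127).
120^32 = 120^(32) ≡ 82 (mod 127).
Check: 82² = 6724 ≡ 120 (mod 127). The two roots are 45 and 82.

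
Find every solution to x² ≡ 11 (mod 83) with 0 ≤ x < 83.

Since 83 ≡ 3 (mod 4), a square root of 11 is 11^((83+1)/4) = 11^21 mod 83.
Repeated squaring: 11^2≡38, 11^4≡33, 11^8≡10, 11^16≡17 (mod 83).
11^21 = 11^(16+4+1) ≡ 29 (mod 83).
Check: 29² = 841 ≡ 11 (mod 83). The two roots are 29 and 54.

29, 54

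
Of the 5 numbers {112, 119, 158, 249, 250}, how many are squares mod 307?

(112/307) = +1 → QR.
(119/307) = +1 → QR.
(158/307) = -1 → non-residue.
(249/307) = -1 → non-residue.
(250/307) = +1 → QR.
Total quadratic residues among the 5: 3.

3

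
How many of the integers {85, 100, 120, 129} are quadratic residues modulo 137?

3

(85/137) = -1 → non-residue.
(100/137) = +1 → QR.
(120/137) = +1 → QR.
(129/137) = +1 → QR.
Total quadratic residues among the 4: 3.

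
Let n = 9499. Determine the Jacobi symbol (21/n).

0

Reciprocity: 21 ≡ 1 and 9499 ≡ 3 (mod 4), so (21/9499) = +(9499/21).
Reduce top mod 21: now compute (7/21).
Reciprocity: 7 ≡ 3 and 21 ≡ 1 (mod 4), so (7/21) = +(21/7).
Reduce top mod 7: now compute (0/7).
Top reduces to 0: gcd > 1, so the symbol is 0.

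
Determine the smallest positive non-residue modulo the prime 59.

(2/59) = −1, so 2 is the smallest positive non-residue mod 59.

2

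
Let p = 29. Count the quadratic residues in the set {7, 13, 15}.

(7/29) = +1 → QR.
(13/29) = +1 → QR.
(15/29) = -1 → non-residue.
Total quadratic residues among the 3: 2.

2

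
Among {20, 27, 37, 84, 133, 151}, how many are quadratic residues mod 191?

3

(20/191) = +1 → QR.
(27/191) = +1 → QR.
(37/191) = -1 → non-residue.
(84/191) = -1 → non-residue.
(133/191) = +1 → QR.
(151/191) = -1 → non-residue.
Total quadratic residues among the 6: 3.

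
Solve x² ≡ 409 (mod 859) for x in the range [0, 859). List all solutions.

Since 859 ≡ 3 (mod 4), a square root of 409 is 409^((859+1)/4) = 409^215 mod 859.
Repeated squaring: 409^2≡635, 409^4≡354, 409^8≡761, 409^16≡155, 409^32≡832, 409^64≡729, 409^128≡579 (mod 859).
409^215 = 409^(128+64+16+4+2+1) ≡ 714 (mod 859).
Check: 714² = 509796 ≡ 409 (mod 859). The two roots are 145 and 714.

145, 714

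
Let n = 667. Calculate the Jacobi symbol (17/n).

1

Reciprocity: 17 ≡ 1 and 667 ≡ 3 (mod 4), so (17/667) = +(667/17).
Reduce top mod 17: now compute (4/17).
Pull out 2^2: since 17 ≡ 1 (mod 8), (2/17) = +1, so (2/17)^2 = +1.
Reached (1/17) = 1. Collecting the sign flips along the way, the symbol is +1.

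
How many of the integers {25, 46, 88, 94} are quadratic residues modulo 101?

2

(25/101) = +1 → QR.
(46/101) = -1 → non-residue.
(88/101) = +1 → QR.
(94/101) = -1 → non-residue.
Total quadratic residues among the 4: 2.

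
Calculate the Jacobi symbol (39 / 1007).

Reciprocity: 39 ≡ 3 and 1007 ≡ 3 (mod 4), so (39/1007) = −(1007/39).
Reduce top mod 39: now compute (32/39).
Pull out 2^5: since 39 ≡ 7 (mod 8), (2/39) = +1, so (2/39)^5 = +1.
Reached (1/39) = 1. Collecting the sign flips along the way, the symbol is -1.

-1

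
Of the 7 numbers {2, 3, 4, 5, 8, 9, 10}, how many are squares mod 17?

(2/17) = +1 → QR.
(3/17) = -1 → non-residue.
(4/17) = +1 → QR.
(5/17) = -1 → non-residue.
(8/17) = +1 → QR.
(9/17) = +1 → QR.
(10/17) = -1 → non-residue.
Total quadratic residues among the 7: 4.

4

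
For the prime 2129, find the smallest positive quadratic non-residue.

(2/2129) = +1, so 2 is a residue.
(3/2129) = −1, so 3 is the smallest positive non-residue mod 2129.

3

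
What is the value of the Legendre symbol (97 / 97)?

0

First reduce: 97 ≡ 0 (mod 97).
Top reduces to 0: gcd > 1, so the symbol is 0.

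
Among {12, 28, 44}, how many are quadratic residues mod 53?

(12/53) = -1 → non-residue.
(28/53) = +1 → QR.
(44/53) = +1 → QR.
Total quadratic residues among the 3: 2.

2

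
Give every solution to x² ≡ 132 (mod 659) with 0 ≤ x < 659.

212, 447

Since 659 ≡ 3 (mod 4), a square root of 132 is 132^((659+1)/4) = 132^165 mod 659.
Repeated squaring: 132^2≡290, 132^4≡407, 132^8≡240, 132^16≡267, 132^32≡117, 132^64≡509, 132^128≡94 (mod 659).
132^165 = 132^(128+32+4+1) ≡ 447 (mod 659).
Check: 447² = 199809 ≡ 132 (mod 659). The two roots are 212 and 447.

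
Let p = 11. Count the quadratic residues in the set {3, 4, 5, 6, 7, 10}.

(3/11) = +1 → QR.
(4/11) = +1 → QR.
(5/11) = +1 → QR.
(6/11) = -1 → non-residue.
(7/11) = -1 → non-residue.
(10/11) = -1 → non-residue.
Total quadratic residues among the 6: 3.

3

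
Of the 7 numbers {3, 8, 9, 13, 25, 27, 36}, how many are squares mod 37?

(3/37) = +1 → QR.
(8/37) = -1 → non-residue.
(9/37) = +1 → QR.
(13/37) = -1 → non-residue.
(25/37) = +1 → QR.
(27/37) = +1 → QR.
(36/37) = +1 → QR.
Total quadratic residues among the 7: 5.

5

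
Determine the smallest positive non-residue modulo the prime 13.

2

(2/13) = −1, so 2 is the smallest positive non-residue mod 13.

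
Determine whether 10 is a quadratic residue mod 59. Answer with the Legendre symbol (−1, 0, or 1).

-1

Pull out 2: since 59 ≡ 3 (mod 8), (2/59) = -1.
Reciprocity: 5 ≡ 1 and 59 ≡ 3 (mod 4), so (5/59) = +(59/5).
Reduce top mod 5: now compute (4/5).
Pull out 2^2: since 5 ≡ 5 (mod 8), (2/5) = -1, so (2/5)^2 = +1.
Reached (1/5) = 1. Collecting the sign flips along the way, the symbol is -1.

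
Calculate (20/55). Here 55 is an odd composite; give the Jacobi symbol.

Pull out 2^2: since 55 ≡ 7 (mod 8), (2/55) = +1, so (2/55)^2 = +1.
Reciprocity: 5 ≡ 1 and 55 ≡ 3 (mod 4), so (5/55) = +(55/5).
Reduce top mod 5: now compute (0/5).
Top reduces to 0: gcd > 1, so the symbol is 0.

0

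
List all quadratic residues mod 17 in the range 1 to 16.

Square k = 1,…,8 (k and 17−k give the same square):
1²=1, 2²=4, 3²=9, 4²=16, 5²≡8, 6²≡2, 7²≡15, 8²≡13 (mod 17).
So the quadratic residues mod 17 are {1, 2, 4, 8, 9, 13, 15, 16}.

1 2 4 8 9 13 15 16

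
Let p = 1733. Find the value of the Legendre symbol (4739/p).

-1

First reduce: 4739 ≡ 1273 (mod 1733).
Reciprocity: 1273 ≡ 1 and 1733 ≡ 1 (mod 4), so (1273/1733) = +(1733/1273).
Reduce top mod 1273: now compute (460/1273).
Pull out 2^2: since 1273 ≡ 1 (mod 8), (2/1273) = +1, so (2/1273)^2 = +1.
Reciprocity: 115 ≡ 3 and 1273 ≡ 1 (mod 4), so (115/1273) = +(1273/115).
Reduce top mod 115: now compute (8/115).
Pull out 2^3: since 115 ≡ 3 (mod 8), (2/115) = -1, so (2/115)^3 = -1.
Reached (1/115) = 1. Collecting the sign flips along the way, the symbol is -1.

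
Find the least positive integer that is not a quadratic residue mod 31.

3

(2/31) = +1, so 2 is a residue.
(3/31) = −1, so 3 is the smallest positive non-residue mod 31.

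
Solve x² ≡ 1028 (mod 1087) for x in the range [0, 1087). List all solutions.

Since 1087 ≡ 3 (mod 4), a square root of 1028 is 1028^((1087+1)/4) = 1028^272 mod 1087.
Repeated squaring: 1028^2≡220, 1028^4≡572, 1028^8≡1084, 1028^16≡9, 1028^32≡81, 1028^64≡39, 1028^128≡434, 1028^256≡305 (mod 1087).
1028^272 = 1028^(256+16) ≡ 571 (mod 1087).
Check: 571² = 326041 ≡ 1028 (mod 1087). The two roots are 516 and 571.

516, 571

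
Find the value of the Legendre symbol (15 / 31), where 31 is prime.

-1

Reciprocity: 15 ≡ 3 and 31 ≡ 3 (mod 4), so (15/31) = −(31/15).
Reduce top mod 15: now compute (1/15).
Reached (1/15) = 1. Collecting the sign flips along the way, the symbol is -1.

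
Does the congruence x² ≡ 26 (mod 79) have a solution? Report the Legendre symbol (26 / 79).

Pull out 2: since 79 ≡ 7 (mod 8), (2/79) = +1.
Reciprocity: 13 ≡ 1 and 79 ≡ 3 (mod 4), so (13/79) = +(79/13).
Reduce top mod 13: now compute (1/13).
Reached (1/13) = 1. Collecting the sign flips along the way, the symbol is +1.

1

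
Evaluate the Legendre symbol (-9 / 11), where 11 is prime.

-1

First reduce: -9 ≡ 2 (mod 11).
Pull out 2: since 11 ≡ 3 (mod 8), (2/11) = -1.
Reached (1/11) = 1. Collecting the sign flips along the way, the symbol is -1.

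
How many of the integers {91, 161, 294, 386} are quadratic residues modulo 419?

(91/419) = +1 → QR.
(161/419) = +1 → QR.
(294/419) = -1 → non-residue.
(386/419) = +1 → QR.
Total quadratic residues among the 4: 3.

3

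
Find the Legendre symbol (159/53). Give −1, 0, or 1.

0

First reduce: 159 ≡ 0 (mod 53).
Top reduces to 0: gcd > 1, so the symbol is 0.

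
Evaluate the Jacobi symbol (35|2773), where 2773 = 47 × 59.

-1

Reciprocity: 35 ≡ 3 and 2773 ≡ 1 (mod 4), so (35/2773) = +(2773/35).
Reduce top mod 35: now compute (8/35).
Pull out 2^3: since 35 ≡ 3 (mod 8), (2/35) = -1, so (2/35)^3 = -1.
Reached (1/35) = 1. Collecting the sign flips along the way, the symbol is -1.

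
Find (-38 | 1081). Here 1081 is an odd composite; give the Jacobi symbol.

1

First reduce: -38 ≡ 1043 (mod 1081).
Reciprocity: 1043 ≡ 3 and 1081 ≡ 1 (mod 4), so (1043/1081) = +(1081/1043).
Reduce top mod 1043: now compute (38/1043).
Pull out 2: since 1043 ≡ 3 (mod 8), (2/1043) = -1.
Reciprocity: 19 ≡ 3 and 1043 ≡ 3 (mod 4), so (19/1043) = −(1043/19).
Reduce top mod 19: now compute (17/19).
Reciprocity: 17 ≡ 1 and 19 ≡ 3 (mod 4), so (17/19) = +(19/17).
Reduce top mod 17: now compute (2/17).
Pull out 2: since 17 ≡ 1 (mod 8), (2/17) = +1.
Reached (1/17) = 1. Collecting the sign flips along the way, the symbol is +1.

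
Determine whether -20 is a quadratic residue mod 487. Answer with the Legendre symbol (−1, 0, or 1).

1

First reduce: -20 ≡ 467 (mod 487).
Reciprocity: 467 ≡ 3 and 487 ≡ 3 (mod 4), so (467/487) = −(487/467).
Reduce top mod 467: now compute (20/467).
Pull out 2^2: since 467 ≡ 3 (mod 8), (2/467) = -1, so (2/467)^2 = +1.
Reciprocity: 5 ≡ 1 and 467 ≡ 3 (mod 4), so (5/467) = +(467/5).
Reduce top mod 5: now compute (2/5).
Pull out 2: since 5 ≡ 5 (mod 8), (2/5) = -1.
Reached (1/5) = 1. Collecting the sign flips along the way, the symbol is +1.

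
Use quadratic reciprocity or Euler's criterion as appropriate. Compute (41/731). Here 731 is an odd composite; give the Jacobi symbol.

Reciprocity: 41 ≡ 1 and 731 ≡ 3 (mod 4), so (41/731) = +(731/41).
Reduce top mod 41: now compute (34/41).
Pull out 2: since 41 ≡ 1 (mod 8), (2/41) = +1.
Reciprocity: 17 ≡ 1 and 41 ≡ 1 (mod 4), so (17/41) = +(41/17).
Reduce top mod 17: now compute (7/17).
Reciprocity: 7 ≡ 3 and 17 ≡ 1 (mod 4), so (7/17) = +(17/7).
Reduce top mod 7: now compute (3/7).
Reciprocity: 3 ≡ 3 and 7 ≡ 3 (mod 4), so (3/7) = −(7/3).
Reduce top mod 3: now compute (1/3).
Reached (1/3) = 1. Collecting the sign flips along the way, the symbol is -1.

-1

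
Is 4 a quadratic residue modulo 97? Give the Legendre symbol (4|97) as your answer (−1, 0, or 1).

Pull out 2^2: since 97 ≡ 1 (mod 8), (2/97) = +1, so (2/97)^2 = +1.
Reached (1/97) = 1. Collecting the sign flips along the way, the symbol is +1.

1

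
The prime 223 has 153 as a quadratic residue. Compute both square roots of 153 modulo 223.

Since 223 ≡ 3 (mod 4), a square root of 153 is 153^((223+1)/4) = 153^56 mod 223.
Repeated squaring: 153^2≡217, 153^4≡36, 153^8≡181, 153^16≡203, 153^32≡177 (mod 223).
153^56 = 153^(32+16+8) ≡ 162 (mod 223).
Check: 162² = 26244 ≡ 153 (mod 223). The two roots are 61 and 162.

61, 162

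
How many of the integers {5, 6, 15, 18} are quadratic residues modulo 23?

(5/23) = -1 → non-residue.
(6/23) = +1 → QR.
(15/23) = -1 → non-residue.
(18/23) = +1 → QR.
Total quadratic residues among the 4: 2.

2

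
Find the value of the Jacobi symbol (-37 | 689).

-1

First reduce: -37 ≡ 652 (mod 689).
Pull out 2^2: since 689 ≡ 1 (mod 8), (2/689) = +1, so (2/689)^2 = +1.
Reciprocity: 163 ≡ 3 and 689 ≡ 1 (mod 4), so (163/689) = +(689/163).
Reduce top mod 163: now compute (37/163).
Reciprocity: 37 ≡ 1 and 163 ≡ 3 (mod 4), so (37/163) = +(163/37).
Reduce top mod 37: now compute (15/37).
Reciprocity: 15 ≡ 3 and 37 ≡ 1 (mod 4), so (15/37) = +(37/15).
Reduce top mod 15: now compute (7/15).
Reciprocity: 7 ≡ 3 and 15 ≡ 3 (mod 4), so (7/15) = −(15/7).
Reduce top mod 7: now compute (1/7).
Reached (1/7) = 1. Collecting the sign flips along the way, the symbol is -1.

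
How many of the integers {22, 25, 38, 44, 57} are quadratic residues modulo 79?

4

(22/79) = +1 → QR.
(25/79) = +1 → QR.
(38/79) = +1 → QR.
(44/79) = +1 → QR.
(57/79) = -1 → non-residue.
Total quadratic residues among the 5: 4.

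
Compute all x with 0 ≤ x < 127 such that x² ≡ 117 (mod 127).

25, 102

Since 127 ≡ 3 (mod 4), a square root of 117 is 117^((127+1)/4) = 117^32 mod 127.
Repeated squaring: 117^2≡100, 117^4≡94, 117^8≡73, 117^16≡122, 117^32≡25 (mod 127).
117^32 = 117^(32) ≡ 25 (mod 127).
Check: 25² = 625 ≡ 117 (mod 127). The two roots are 25 and 102.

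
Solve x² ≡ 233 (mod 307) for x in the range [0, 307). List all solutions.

Since 307 ≡ 3 (mod 4), a square root of 233 is 233^((307+1)/4) = 233^77 mod 307.
Repeated squaring: 233^2≡257, 233^4≡44, 233^8≡94, 233^16≡240, 233^32≡191, 233^64≡255 (mod 307).
233^77 = 233^(64+8+4+1) ≡ 141 (mod 307).
Check: 141² = 19881 ≡ 233 (mod 307). The two roots are 141 and 166.

141, 166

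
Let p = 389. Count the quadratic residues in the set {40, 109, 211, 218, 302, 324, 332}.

4

(40/389) = -1 → non-residue.
(109/389) = -1 → non-residue.
(211/389) = +1 → QR.
(218/389) = +1 → QR.
(302/389) = +1 → QR.
(324/389) = +1 → QR.
(332/389) = -1 → non-residue.
Total quadratic residues among the 7: 4.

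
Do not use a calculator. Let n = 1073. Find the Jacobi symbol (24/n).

-1

Pull out 2^3: since 1073 ≡ 1 (mod 8), (2/1073) = +1, so (2/1073)^3 = +1.
Reciprocity: 3 ≡ 3 and 1073 ≡ 1 (mod 4), so (3/1073) = +(1073/3).
Reduce top mod 3: now compute (2/3).
Pull out 2: since 3 ≡ 3 (mod 8), (2/3) = -1.
Reached (1/3) = 1. Collecting the sign flips along the way, the symbol is -1.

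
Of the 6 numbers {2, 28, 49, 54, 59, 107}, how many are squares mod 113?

3

(2/113) = +1 → QR.
(28/113) = +1 → QR.
(49/113) = +1 → QR.
(54/113) = -1 → non-residue.
(59/113) = -1 → non-residue.
(107/113) = -1 → non-residue.
Total quadratic residues among the 6: 3.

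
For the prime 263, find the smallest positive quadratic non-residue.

5

(2/263) = +1, so 2 is a residue.
(3/263) = +1, so 3 is a residue.
(4/263) = +1, so 4 is a residue.
(5/263) = −1, so 5 is the smallest positive non-residue mod 263.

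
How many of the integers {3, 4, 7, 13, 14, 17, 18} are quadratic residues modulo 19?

3

(3/19) = -1 → non-residue.
(4/19) = +1 → QR.
(7/19) = +1 → QR.
(13/19) = -1 → non-residue.
(14/19) = -1 → non-residue.
(17/19) = +1 → QR.
(18/19) = -1 → non-residue.
Total quadratic residues among the 7: 3.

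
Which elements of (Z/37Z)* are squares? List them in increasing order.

1, 3, 4, 7, 9, 10, 11, 12, 16, 21, 25, 26, 27, 28, 30, 33, 34, 36

Square k = 1,…,18 (k and 37−k give the same square):
1²=1, 2²=4, 3²=9, 4²=16, 5²=25, 6²=36, 7²≡12, 8²≡27, 9²≡7, 10²≡26, 11²≡10, 12²≡33, 13²≡21, 14²≡11, 15²≡3, 16²≡34, 17²≡30, 18²≡28 (mod 37).
So the quadratic residues mod 37 are {1, 3, 4, 7, 9, 10, 11, 12, 16, 21, 25, 26, 27, 28, 30, 33, 34, 36}.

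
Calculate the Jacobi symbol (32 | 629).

Pull out 2^5: since 629 ≡ 5 (mod 8), (2/629) = -1, so (2/629)^5 = -1.
Reached (1/629) = 1. Collecting the sign flips along the way, the symbol is -1.

-1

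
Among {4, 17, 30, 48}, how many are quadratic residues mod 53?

2

(4/53) = +1 → QR.
(17/53) = +1 → QR.
(30/53) = -1 → non-residue.
(48/53) = -1 → non-residue.
Total quadratic residues among the 4: 2.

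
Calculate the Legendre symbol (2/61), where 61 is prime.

Euler's criterion: (2/61) ≡ 2^30 (mod 61).
2^2 ≡ 4 (mod 61)
2^4 ≡ 16 (mod 61)
2^8 ≡ 12 (mod 61)
2^16 ≡ 22 (mod 61)
2^30 = 2^(16+8+4+2) ≡ 60 (mod 61).
Result is 60 ≡ −1, so (2/61) = −1.

-1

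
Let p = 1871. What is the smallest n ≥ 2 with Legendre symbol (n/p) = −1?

(2/1871) = +1, so 2 is a residue.
(3/1871) = +1, so 3 is a residue.
(4/1871) = +1, so 4 is a residue.
(5/1871) = +1, so 5 is a residue.
(6/1871) = +1, so 6 is a residue.
(7/1871) = −1, so 7 is the smallest positive non-residue mod 1871.

7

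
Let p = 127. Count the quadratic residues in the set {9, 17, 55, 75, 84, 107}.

4

(9/127) = +1 → QR.
(17/127) = +1 → QR.
(55/127) = -1 → non-residue.
(75/127) = -1 → non-residue.
(84/127) = +1 → QR.
(107/127) = +1 → QR.
Total quadratic residues among the 6: 4.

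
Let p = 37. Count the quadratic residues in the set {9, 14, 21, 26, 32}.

3

(9/37) = +1 → QR.
(14/37) = -1 → non-residue.
(21/37) = +1 → QR.
(26/37) = +1 → QR.
(32/37) = -1 → non-residue.
Total quadratic residues among the 5: 3.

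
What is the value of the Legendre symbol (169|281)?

1

Euler's criterion: (169/281) ≡ 169^140 (mod 281).
169^2 ≡ 180 (mod 281)
169^4 ≡ 85 (mod 281)
169^8 ≡ 200 (mod 281)
169^16 ≡ 98 (mod 281)
169^32 ≡ 50 (mod 281)
169^64 ≡ 252 (mod 281)
169^128 ≡ 279 (mod 281)
169^140 = 169^(128+8+4) ≡ 1 (mod 281).
Result is 1, so (169/281) = 1.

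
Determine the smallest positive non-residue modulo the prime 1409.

3

(2/1409) = +1, so 2 is a residue.
(3/1409) = −1, so 3 is the smallest positive non-residue mod 1409.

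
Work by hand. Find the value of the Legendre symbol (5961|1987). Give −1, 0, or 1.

0

First reduce: 5961 ≡ 0 (mod 1987).
Top reduces to 0: gcd > 1, so the symbol is 0.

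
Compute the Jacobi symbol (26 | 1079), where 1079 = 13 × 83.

Pull out 2: since 1079 ≡ 7 (mod 8), (2/1079) = +1.
Reciprocity: 13 ≡ 1 and 1079 ≡ 3 (mod 4), so (13/1079) = +(1079/13).
Reduce top mod 13: now compute (0/13).
Top reduces to 0: gcd > 1, so the symbol is 0.

0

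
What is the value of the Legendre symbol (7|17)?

Reciprocity: 7 ≡ 3 and 17 ≡ 1 (mod 4), so (7/17) = +(17/7).
Reduce top mod 7: now compute (3/7).
Reciprocity: 3 ≡ 3 and 7 ≡ 3 (mod 4), so (3/7) = −(7/3).
Reduce top mod 3: now compute (1/3).
Reached (1/3) = 1. Collecting the sign flips along the way, the symbol is -1.

-1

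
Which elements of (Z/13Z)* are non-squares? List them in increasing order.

2 5 6 7 8 11

Square k = 1,…,6 (k and 13−k give the same square):
1²=1, 2²=4, 3²=9, 4²≡3, 5²≡12, 6²≡10 (mod 13).
The residues are {1, 3, 4, 9, 10, 12}; the non-residues are the remaining 6 nonzero classes.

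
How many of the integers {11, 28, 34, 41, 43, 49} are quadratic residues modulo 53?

(11/53) = +1 → QR.
(28/53) = +1 → QR.
(34/53) = -1 → non-residue.
(41/53) = -1 → non-residue.
(43/53) = +1 → QR.
(49/53) = +1 → QR.
Total quadratic residues among the 6: 4.

4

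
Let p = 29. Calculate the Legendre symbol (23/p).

Euler's criterion: (23/29) ≡ 23^14 (mod 29).
23^2 ≡ 7 (mod 29)
23^4 ≡ 20 (mod 29)
23^8 ≡ 23 (mod 29)
23^14 = 23^(8+4+2) ≡ 1 (mod 29).
Result is 1, so (23/29) = 1.

1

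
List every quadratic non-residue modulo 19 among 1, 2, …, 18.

2, 3, 8, 10, 12, 13, 14, 15, 18

Square k = 1,…,9 (k and 19−k give the same square):
1²=1, 2²=4, 3²=9, 4²=16, 5²≡6, 6²≡17, 7²≡11, 8²≡7, 9²≡5 (mod 19).
The residues are {1, 4, 5, 6, 7, 9, 11, 16, 17}; the non-residues are the remaining 9 nonzero classes.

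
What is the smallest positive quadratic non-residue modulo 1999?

(2/1999) = +1, so 2 is a residue.
(3/1999) = −1, so 3 is the smallest positive non-residue mod 1999.

3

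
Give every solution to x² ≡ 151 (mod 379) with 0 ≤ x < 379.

Since 379 ≡ 3 (mod 4), a square root of 151 is 151^((379+1)/4) = 151^95 mod 379.
Repeated squaring: 151^2≡61, 151^4≡310, 151^8≡213, 151^16≡268, 151^32≡193, 151^64≡107 (mod 379).
151^95 = 151^(64+16+8+4+2+1) ≡ 197 (mod 379).
Check: 197² = 38809 ≡ 151 (mod 379). The two roots are 182 and 197.

182, 197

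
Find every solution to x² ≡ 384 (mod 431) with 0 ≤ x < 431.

162, 269

Since 431 ≡ 3 (mod 4), a square root of 384 is 384^((431+1)/4) = 384^108 mod 431.
Repeated squaring: 384^2≡54, 384^4≡330, 384^8≡288, 384^16≡192, 384^32≡229, 384^64≡290 (mod 431).
384^108 = 384^(64+32+8+4) ≡ 162 (mod 431).
Check: 162² = 26244 ≡ 384 (mod 431). The two roots are 162 and 269.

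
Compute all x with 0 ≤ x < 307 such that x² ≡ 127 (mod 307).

Since 307 ≡ 3 (mod 4), a square root of 127 is 127^((307+1)/4) = 127^77 mod 307.
Repeated squaring: 127^2≡165, 127^4≡209, 127^8≡87, 127^16≡201, 127^32≡184, 127^64≡86 (mod 307).
127^77 = 127^(64+8+4+1) ≡ 110 (mod 307).
Check: 110² = 12100 ≡ 127 (mod 307). The two roots are 110 and 197.

110, 197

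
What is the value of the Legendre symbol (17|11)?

-1

Euler's criterion: (17/11) ≡ 6^5 (mod 11).
6^2 ≡ 3 (mod 11)
6^4 ≡ 9 (mod 11)
6^5 = 6^(4+1) ≡ 10 (mod 11).
Result is 10 ≡ −1, so (17/11) = −1.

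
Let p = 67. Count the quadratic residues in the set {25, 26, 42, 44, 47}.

(25/67) = +1 → QR.
(26/67) = +1 → QR.
(42/67) = -1 → non-residue.
(44/67) = -1 → non-residue.
(47/67) = +1 → QR.
Total quadratic residues among the 5: 3.

3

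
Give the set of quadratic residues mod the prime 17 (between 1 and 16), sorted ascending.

Square k = 1,…,8 (k and 17−k give the same square):
1²=1, 2²=4, 3²=9, 4²=16, 5²≡8, 6²≡2, 7²≡15, 8²≡13 (mod 17).
So the quadratic residues mod 17 are {1, 2, 4, 8, 9, 13, 15, 16}.

1 2 4 8 9 13 15 16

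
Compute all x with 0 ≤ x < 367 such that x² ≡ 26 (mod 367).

Since 367 ≡ 3 (mod 4), a square root of 26 is 26^((367+1)/4) = 26^92 mod 367.
Repeated squaring: 26^2≡309, 26^4≡61, 26^8≡51, 26^16≡32, 26^32≡290, 26^64≡57 (mod 367).
26^92 = 26^(64+16+8+4) ≡ 277 (mod 367).
Check: 277² = 76729 ≡ 26 (mod 367). The two roots are 90 and 277.

90, 277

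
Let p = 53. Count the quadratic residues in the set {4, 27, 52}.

2

(4/53) = +1 → QR.
(27/53) = -1 → non-residue.
(52/53) = +1 → QR.
Total quadratic residues among the 3: 2.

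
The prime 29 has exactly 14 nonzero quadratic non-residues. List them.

Square k = 1,…,14 (k and 29−k give the same square):
1²=1, 2²=4, 3²=9, 4²=16, 5²=25, 6²≡7, 7²≡20, 8²≡6, 9²≡23, 10²≡13, 11²≡5, 12²≡28, 13²≡24, 14²≡22 (mod 29).
The residues are {1, 4, 5, 6, 7, 9, 13, 16, 20, 22, 23, 24, 25, 28}; the non-residues are the remaining 14 nonzero classes.

2, 3, 8, 10, 11, 12, 14, 15, 17, 18, 19, 21, 26, 27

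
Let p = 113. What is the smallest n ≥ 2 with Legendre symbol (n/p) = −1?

3

(2/113) = +1, so 2 is a residue.
(3/113) = −1, so 3 is the smallest positive non-residue mod 113.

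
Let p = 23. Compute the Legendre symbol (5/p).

Euler's criterion: (5/23) ≡ 5^11 (mod 23).
5^2 ≡ 2 (mod 23)
5^4 ≡ 4 (mod 23)
5^8 ≡ 16 (mod 23)
5^11 = 5^(8+2+1) ≡ 22 (mod 23).
Result is 22 ≡ −1, so (5/23) = −1.

-1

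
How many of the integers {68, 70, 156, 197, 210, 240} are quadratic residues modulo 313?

4

(68/313) = -1 → non-residue.
(70/313) = +1 → QR.
(156/313) = +1 → QR.
(197/313) = +1 → QR.
(210/313) = +1 → QR.
(240/313) = -1 → non-residue.
Total quadratic residues among the 6: 4.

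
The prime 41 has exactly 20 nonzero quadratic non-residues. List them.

3,6,7,11,12,13,14,15,17,19,22,24,26,27,28,29,30,34,35,38

Square k = 1,…,20 (k and 41−k give the same square):
1²=1, 2²=4, 3²=9, 4²=16, 5²=25, 6²=36, 7²≡8, 8²≡23, 9²≡40, 10²≡18, 11²≡39, 12²≡21, 13²≡5, 14²≡32, 15²≡20, 16²≡10, 17²≡2, 18²≡37, 19²≡33, 20²≡31 (mod 41).
The residues are {1, 2, 4, 5, 8, 9, 10, 16, 18, 20, 21, 23, 25, 31, 32, 33, 36, 37, 39, 40}; the non-residues are the remaining 20 nonzero classes.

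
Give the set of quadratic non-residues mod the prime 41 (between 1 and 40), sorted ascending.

Square k = 1,…,20 (k and 41−k give the same square):
1²=1, 2²=4, 3²=9, 4²=16, 5²=25, 6²=36, 7²≡8, 8²≡23, 9²≡40, 10²≡18, 11²≡39, 12²≡21, 13²≡5, 14²≡32, 15²≡20, 16²≡10, 17²≡2, 18²≡37, 19²≡33, 20²≡31 (mod 41).
The residues are {1, 2, 4, 5, 8, 9, 10, 16, 18, 20, 21, 23, 25, 31, 32, 33, 36, 37, 39, 40}; the non-residues are the remaining 20 nonzero classes.

3,6,7,11,12,13,14,15,17,19,22,24,26,27,28,29,30,34,35,38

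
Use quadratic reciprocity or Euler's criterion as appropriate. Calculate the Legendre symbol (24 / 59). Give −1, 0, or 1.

-1

Euler's criterion: (24/59) ≡ 24^29 (mod 59).
24^2 ≡ 45 (mod 59)
24^4 ≡ 19 (mod 59)
24^8 ≡ 7 (mod 59)
24^16 ≡ 49 (mod 59)
24^29 = 24^(16+8+4+1) ≡ 58 (mod 59).
Result is 58 ≡ −1, so (24/59) = −1.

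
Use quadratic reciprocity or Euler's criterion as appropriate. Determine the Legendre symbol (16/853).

1

Pull out 2^4: since 853 ≡ 5 (mod 8), (2/853) = -1, so (2/853)^4 = +1.
Reached (1/853) = 1. Collecting the sign flips along the way, the symbol is +1.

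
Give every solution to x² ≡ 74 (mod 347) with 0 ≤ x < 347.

132, 215

Since 347 ≡ 3 (mod 4), a square root of 74 is 74^((347+1)/4) = 74^87 mod 347.
Repeated squaring: 74^2≡271, 74^4≡224, 74^8≡208, 74^16≡236, 74^32≡176, 74^64≡93 (mod 347).
74^87 = 74^(64+16+4+2+1) ≡ 132 (mod 347).
Check: 132² = 17424 ≡ 74 (mod 347). The two roots are 132 and 215.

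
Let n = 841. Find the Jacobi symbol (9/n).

1

Reciprocity: 9 ≡ 1 and 841 ≡ 1 (mod 4), so (9/841) = +(841/9).
Reduce top mod 9: now compute (4/9).
Pull out 2^2: since 9 ≡ 1 (mod 8), (2/9) = +1, so (2/9)^2 = +1.
Reached (1/9) = 1. Collecting the sign flips along the way, the symbol is +1.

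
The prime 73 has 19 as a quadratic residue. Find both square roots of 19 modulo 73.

73 ≡ 1 (mod 4), so we find a root by search.
Trying successive values, 26² = 676 ≡ 19 (mod 73). The other root is 73 − 26 = 47.

26, 47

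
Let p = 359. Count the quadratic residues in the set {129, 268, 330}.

1

(129/359) = -1 → non-residue.
(268/359) = -1 → non-residue.
(330/359) = +1 → QR.
Total quadratic residues among the 3: 1.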